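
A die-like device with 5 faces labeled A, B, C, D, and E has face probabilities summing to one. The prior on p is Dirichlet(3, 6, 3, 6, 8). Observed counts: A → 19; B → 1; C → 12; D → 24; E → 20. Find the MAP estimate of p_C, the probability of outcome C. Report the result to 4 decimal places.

The posterior is Dirichlet(αᵢ + nᵢ) = Dirichlet(22, 7, 15, 30, 28).
For a Dirichlet(a₁,…,a_K) with all aᵢ > 1, the mode has j-th component (aⱼ − 1)/(Σaᵢ − K).
Here Σaᵢ = 102 and K = 5, so p_C = (15 − 1)/(102 − 5) = 14/97 ≈ 0.1443.

MAP estimate of p_C = 0.1443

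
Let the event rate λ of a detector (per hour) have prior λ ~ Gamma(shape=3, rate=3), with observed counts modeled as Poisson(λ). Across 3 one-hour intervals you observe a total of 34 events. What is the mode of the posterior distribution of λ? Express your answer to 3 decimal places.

Σxᵢ = 34, n = 3.
Posterior ∝ λ^2e^(−3λ) · λ^34e^(−3λ) = λ^36e^(−6λ), i.e. Gamma(shape=37, rate=6).
The mode of a Gamma(a, b) with a ≥ 1 (shape–rate) is (a−1)/b = 36/6 ≈ 6.000.

λ̂_MAP = 6.000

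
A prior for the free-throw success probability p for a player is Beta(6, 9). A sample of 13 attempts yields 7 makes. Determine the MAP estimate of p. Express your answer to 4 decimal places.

Prior: Beta(6, 9).
Data: 7 successes in 13 trials. The binomial likelihood contributes p^7(1−p)^6, so the posterior is Beta(6+7, 9+6) = Beta(13, 15).
For Beta(a, b) with a, b > 1 the mode is (a−1)/(a+b−2) = 12/26 ≈ 0.4615.

p̂_MAP = 0.4615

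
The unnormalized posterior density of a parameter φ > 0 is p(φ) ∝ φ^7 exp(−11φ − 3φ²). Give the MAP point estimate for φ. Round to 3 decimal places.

φ̂_MAP = 0.500

ℓ'(φ) = 7/φ − 11 − 6φ. Setting this to zero and multiplying by φ: 6φ² + 11φ − 7 = 0.
φ = (−11 + √(11² + 4·6·7)) / (2·6) = (−11 + √289) / 12 = (−11 + 17)/12 = 1/2.
ℓ''(φ) = −7/φ² − 6 < 0, confirming a maximum.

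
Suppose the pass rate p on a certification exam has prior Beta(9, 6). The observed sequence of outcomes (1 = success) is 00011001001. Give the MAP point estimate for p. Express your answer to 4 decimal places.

Prior: Beta(9, 6).
Data: 4 successes in 11 trials (from the sequence). The binomial likelihood contributes p^4(1−p)^7, so the posterior is Beta(9+4, 6+7) = Beta(13, 13).
For Beta(a, b) with a, b > 1 the mode is (a−1)/(a+b−2) = 12/24 ≈ 0.5000.

p̂_MAP = 0.5000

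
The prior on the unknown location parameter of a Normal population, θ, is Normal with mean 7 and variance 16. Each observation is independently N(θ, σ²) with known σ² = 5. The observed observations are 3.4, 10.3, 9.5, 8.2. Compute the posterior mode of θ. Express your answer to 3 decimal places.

n = 4; x̄ = (3.4 + 10.3 + 9.5 + 8.2)/4 = 31.4/4 = 7.85.
For a Normal prior and Normal likelihood with known variance, the posterior is Normal; its mode equals its mean, the precision-weighted average.
Prior precision 1/σ₀² = 1/16 = 0.0625; data precision n/σ² = 4/5 = 0.8.
θ̂ = (0.0625·7 + 0.8·7.85) / (0.0625 + 0.8) = 6.7175/0.8625 = 2687/345 ≈ 7.788.

θ̂_MAP = 7.788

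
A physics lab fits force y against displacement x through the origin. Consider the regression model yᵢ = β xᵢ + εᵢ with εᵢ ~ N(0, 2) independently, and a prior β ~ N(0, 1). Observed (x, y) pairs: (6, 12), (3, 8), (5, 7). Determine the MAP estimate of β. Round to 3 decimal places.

log p(β | y) = −Σ(yᵢ − βxᵢ)²/(2·2) − β²/(2·1) + const.
Setting the derivative to zero: Σxᵢ(yᵢ − βxᵢ)/2 − β/1 = 0, so β = Σxᵢyᵢ / (Σxᵢ² + σ²/τ²).
Σxᵢyᵢ = 6·12 + 3·8 + 5·7 = 131; Σxᵢ² = 70; σ²/τ² = 2.
β̂_MAP = 131 / (70 + 2) = 131/72 ≈ 1.819.

β̂_MAP = 1.819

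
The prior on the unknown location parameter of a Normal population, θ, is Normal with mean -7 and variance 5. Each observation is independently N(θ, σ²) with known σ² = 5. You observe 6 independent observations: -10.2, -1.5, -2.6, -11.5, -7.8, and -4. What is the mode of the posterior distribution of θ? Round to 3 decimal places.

θ̂_MAP = -6.371

n = 6; x̄ = ((-10.2) + (-1.5) + (-2.6) + (-11.5) + (-7.8) + (-4))/6 = -37.6/6 = -94/15 ≈ -6.2667.
For a Normal prior and Normal likelihood with known variance, the posterior is Normal; its mode equals its mean, the precision-weighted average.
Prior precision 1/σ₀² = 1/5 = 0.2; data precision n/σ² = 6/5 = 1.2.
θ̂ = (0.2·(-7) + 1.2·(-94/15)) / (0.2 + 1.2) = (-8.92)/1.4 = -223/35 ≈ -6.371.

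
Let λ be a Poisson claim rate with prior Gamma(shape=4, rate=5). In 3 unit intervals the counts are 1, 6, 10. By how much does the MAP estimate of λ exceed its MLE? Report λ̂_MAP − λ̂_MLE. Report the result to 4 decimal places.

Σxᵢ = 17. Posterior is Gamma(21, 8); MAP = (21−1)/8 = 20/8 ≈ 2.50000.
MLE = x̄ = 17/3 ≈ 5.66667.
Difference = 20/8 − 17/3 = -19/6 ≈ -3.1667.

MAP − MLE = -3.1667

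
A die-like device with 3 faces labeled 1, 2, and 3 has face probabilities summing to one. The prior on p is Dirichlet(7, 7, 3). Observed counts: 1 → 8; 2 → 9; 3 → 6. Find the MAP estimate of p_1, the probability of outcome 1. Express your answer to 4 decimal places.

The posterior is Dirichlet(αᵢ + nᵢ) = Dirichlet(15, 16, 9).
For a Dirichlet(a₁,…,a_K) with all aᵢ > 1, the mode has j-th component (aⱼ − 1)/(Σaᵢ − K).
Here Σaᵢ = 40 and K = 3, so p_1 = (15 − 1)/(40 − 3) = 14/37 ≈ 0.3784.

MAP estimate: 0.3784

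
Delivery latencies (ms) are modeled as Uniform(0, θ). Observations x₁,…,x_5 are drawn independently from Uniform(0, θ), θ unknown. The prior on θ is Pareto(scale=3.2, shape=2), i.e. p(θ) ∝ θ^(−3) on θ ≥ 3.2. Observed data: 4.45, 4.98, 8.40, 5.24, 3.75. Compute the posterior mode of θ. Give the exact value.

The Uniform(0, θ) likelihood is θ^(−n) for θ ≥ max(xᵢ), zero otherwise. Here max(xᵢ) = 8.40.
Posterior ∝ θ^(−3) · θ^(−5) = θ^(−8) on θ ≥ max(3.2, 8.40) = 8.40.
This density is strictly decreasing in θ, so the posterior mode lies at the lower boundary of the support.

θ̂_MAP = 8.40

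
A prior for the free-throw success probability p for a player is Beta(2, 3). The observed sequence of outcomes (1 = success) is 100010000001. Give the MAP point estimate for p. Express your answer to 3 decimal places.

Prior: Beta(2, 3).
Data: 3 successes in 12 trials (from the sequence). The binomial likelihood contributes p^3(1−p)^9, so the posterior is Beta(2+3, 3+9) = Beta(5, 12).
For Beta(a, b) with a, b > 1 the mode is (a−1)/(a+b−2) = 4/15 ≈ 0.267.

p̂_MAP = 0.267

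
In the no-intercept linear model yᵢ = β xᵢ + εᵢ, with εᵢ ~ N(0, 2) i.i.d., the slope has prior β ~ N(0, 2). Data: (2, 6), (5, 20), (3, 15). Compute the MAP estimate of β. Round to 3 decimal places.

β̂_MAP = 4.026

log p(β | y) = −Σ(yᵢ − βxᵢ)²/(2·2) − β²/(2·2) + const.
Setting the derivative to zero: Σxᵢ(yᵢ − βxᵢ)/2 − β/2 = 0, so β = Σxᵢyᵢ / (Σxᵢ² + σ²/τ²).
Σxᵢyᵢ = 2·6 + 5·20 + 3·15 = 157; Σxᵢ² = 38; σ²/τ² = 1.
β̂_MAP = 157 / (38 + 1) = 157/39 ≈ 4.026.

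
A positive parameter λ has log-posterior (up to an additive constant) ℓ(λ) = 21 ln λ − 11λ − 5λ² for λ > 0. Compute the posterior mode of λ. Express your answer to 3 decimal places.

ℓ'(λ) = 21/λ − 11 − 10λ. Setting this to zero and multiplying by λ: 10λ² + 11λ − 21 = 0.
λ = (−11 + √(11² + 4·10·21)) / (2·10) = (−11 + √961) / 20 = (−11 + 31)/20 = 1.
ℓ''(λ) = −21/λ² − 10 < 0, confirming a maximum.

λ̂_MAP = 1.000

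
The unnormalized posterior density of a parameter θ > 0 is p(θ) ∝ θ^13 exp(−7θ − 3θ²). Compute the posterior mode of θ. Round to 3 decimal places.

ℓ'(θ) = 13/θ − 7 − 6θ. Setting this to zero and multiplying by θ: 6θ² + 7θ − 13 = 0.
θ = (−7 + √(7² + 4·6·13)) / (2·6) = (−7 + √361) / 12 = (−7 + 19)/12 = 1.
ℓ''(θ) = −13/θ² − 6 < 0, confirming a maximum.

θ̂_MAP = 1.000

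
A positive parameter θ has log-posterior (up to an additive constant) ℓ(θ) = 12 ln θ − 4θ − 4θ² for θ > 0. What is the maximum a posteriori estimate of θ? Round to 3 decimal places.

ℓ'(θ) = 12/θ − 4 − 8θ. Setting this to zero and multiplying by θ: 8θ² + 4θ − 12 = 0.
θ = (−4 + √(4² + 4·8·12)) / (2·8) = (−4 + √400) / 16 = (−4 + 20)/16 = 1.
ℓ''(θ) = −12/θ² − 8 < 0, confirming a maximum.

θ̂_MAP = 1.000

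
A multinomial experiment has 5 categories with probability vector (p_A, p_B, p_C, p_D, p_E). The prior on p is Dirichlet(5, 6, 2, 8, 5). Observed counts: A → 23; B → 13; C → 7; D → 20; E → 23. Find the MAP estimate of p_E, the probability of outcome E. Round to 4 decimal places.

MAP estimate of p_E = 0.2523

The posterior is Dirichlet(αᵢ + nᵢ) = Dirichlet(28, 19, 9, 28, 28).
For a Dirichlet(a₁,…,a_K) with all aᵢ > 1, the mode has j-th component (aⱼ − 1)/(Σaᵢ − K).
Here Σaᵢ = 112 and K = 5, so p_E = (28 − 1)/(112 − 5) = 27/107 ≈ 0.2523.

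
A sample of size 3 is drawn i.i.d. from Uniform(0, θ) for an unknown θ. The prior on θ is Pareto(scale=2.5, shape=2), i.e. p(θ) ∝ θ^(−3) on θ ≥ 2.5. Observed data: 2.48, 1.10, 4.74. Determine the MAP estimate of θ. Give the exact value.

θ̂_MAP = 4.74

The Uniform(0, θ) likelihood is θ^(−n) for θ ≥ max(xᵢ), zero otherwise. Here max(xᵢ) = 4.74.
Posterior ∝ θ^(−3) · θ^(−3) = θ^(−6) on θ ≥ max(2.5, 4.74) = 4.74.
This density is strictly decreasing in θ, so the posterior mode lies at the lower boundary of the support.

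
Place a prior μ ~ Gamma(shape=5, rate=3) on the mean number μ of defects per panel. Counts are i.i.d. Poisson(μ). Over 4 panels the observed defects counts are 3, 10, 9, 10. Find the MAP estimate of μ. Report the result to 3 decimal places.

Σxᵢ = 3+10+9+10 = 32, with n = 4.
Posterior ∝ μ^4e^(−3μ) · μ^32e^(−4μ) = μ^36e^(−7μ), i.e. Gamma(shape=37, rate=7).
The mode of a Gamma(a, b) with a ≥ 1 (shape–rate) is (a−1)/b = 36/7 ≈ 5.143.

μ̂_MAP = 5.143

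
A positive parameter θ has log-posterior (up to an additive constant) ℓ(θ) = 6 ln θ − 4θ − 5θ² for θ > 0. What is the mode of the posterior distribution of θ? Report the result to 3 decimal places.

θ̂_MAP = 0.600

ℓ'(θ) = 6/θ − 4 − 10θ. Setting this to zero and multiplying by θ: 10θ² + 4θ − 6 = 0.
θ = (−4 + √(4² + 4·10·6)) / (2·10) = (−4 + √256) / 20 = (−4 + 16)/20 = 3/5.
ℓ''(θ) = −6/θ² − 10 < 0, confirming a maximum.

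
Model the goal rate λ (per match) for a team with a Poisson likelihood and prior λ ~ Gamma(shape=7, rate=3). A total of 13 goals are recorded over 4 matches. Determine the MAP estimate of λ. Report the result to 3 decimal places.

λ̂_MAP = 2.714

Σxᵢ = 13, n = 4.
Posterior ∝ λ^6e^(−3λ) · λ^13e^(−4λ) = λ^19e^(−7λ), i.e. Gamma(shape=20, rate=7).
The mode of a Gamma(a, b) with a ≥ 1 (shape–rate) is (a−1)/b = 19/7 ≈ 2.714.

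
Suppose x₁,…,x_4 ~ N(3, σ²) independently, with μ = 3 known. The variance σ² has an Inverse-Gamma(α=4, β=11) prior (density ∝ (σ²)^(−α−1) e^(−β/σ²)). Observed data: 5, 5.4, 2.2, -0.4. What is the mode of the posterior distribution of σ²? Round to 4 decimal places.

Sum of squared deviations about the known mean: SS = (5−3)² + (5.4−3)² + (2.2−3)² + (-0.4−3)² = 21.96.
The Normal likelihood contributes (σ²)^(−n/2) exp(−SS/(2σ²)), so the posterior is Inverse-Gamma(α + n/2, β + SS/2) = Inverse-Gamma(6, 21.98).
The mode of Inverse-Gamma(a, b) is b/(a+1) = 21.98/7 ≈ 3.1400.

σ̂²_MAP = 3.1400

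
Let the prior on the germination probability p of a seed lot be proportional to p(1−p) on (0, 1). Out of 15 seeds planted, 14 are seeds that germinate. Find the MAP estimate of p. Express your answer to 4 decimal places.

The prior density ∝ p(1−p)^1 is the kernel of Beta(2, 2).
Data: 14 successes in 15 trials. The binomial likelihood contributes p^14(1−p)^1, so the posterior is Beta(2+14, 2+1) = Beta(16, 3).
For Beta(a, b) with a, b > 1 the mode is (a−1)/(a+b−2) = 15/17 ≈ 0.8824.

p̂_MAP = 0.8824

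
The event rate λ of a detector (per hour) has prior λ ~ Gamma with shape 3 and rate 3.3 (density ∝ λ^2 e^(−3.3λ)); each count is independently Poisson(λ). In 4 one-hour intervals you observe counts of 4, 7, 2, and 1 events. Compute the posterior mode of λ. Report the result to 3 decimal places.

λ̂_MAP = 2.192

Σxᵢ = 4+7+2+1 = 14, with n = 4.
Posterior ∝ λ^2e^(−3.3λ) · λ^14e^(−4λ) = λ^16e^(−7.3λ), i.e. Gamma(shape=17, rate=7.3).
The mode of a Gamma(a, b) with a ≥ 1 (shape–rate) is (a−1)/b = 16/7.3 ≈ 2.192.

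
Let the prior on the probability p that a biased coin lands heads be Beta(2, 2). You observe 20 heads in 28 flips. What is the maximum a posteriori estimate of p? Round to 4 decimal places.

p̂_MAP = 0.7000

Prior: Beta(2, 2).
Data: 20 successes in 28 trials. The binomial likelihood contributes p^20(1−p)^8, so the posterior is Beta(2+20, 2+8) = Beta(22, 10).
For Beta(a, b) with a, b > 1 the mode is (a−1)/(a+b−2) = 21/30 ≈ 0.7000.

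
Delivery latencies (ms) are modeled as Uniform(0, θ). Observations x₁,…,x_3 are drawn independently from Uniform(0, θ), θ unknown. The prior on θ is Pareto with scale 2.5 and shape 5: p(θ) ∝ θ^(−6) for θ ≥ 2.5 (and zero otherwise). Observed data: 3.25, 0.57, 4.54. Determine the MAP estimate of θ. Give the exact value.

θ̂_MAP = 4.54

The Uniform(0, θ) likelihood is θ^(−n) for θ ≥ max(xᵢ), zero otherwise. Here max(xᵢ) = 4.54.
Posterior ∝ θ^(−6) · θ^(−3) = θ^(−9) on θ ≥ max(2.5, 4.54) = 4.54.
This density is strictly decreasing in θ, so the posterior mode lies at the lower boundary of the support.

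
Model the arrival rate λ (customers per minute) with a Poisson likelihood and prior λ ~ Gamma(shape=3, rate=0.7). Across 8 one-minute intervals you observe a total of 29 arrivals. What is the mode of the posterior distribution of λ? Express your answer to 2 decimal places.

Σxᵢ = 29, n = 8.
Posterior ∝ λ^2e^(−0.7λ) · λ^29e^(−8λ) = λ^31e^(−8.7λ), i.e. Gamma(shape=32, rate=8.7).
The mode of a Gamma(a, b) with a ≥ 1 (shape–rate) is (a−1)/b = 31/8.7 ≈ 3.56.

λ̂_MAP = 3.56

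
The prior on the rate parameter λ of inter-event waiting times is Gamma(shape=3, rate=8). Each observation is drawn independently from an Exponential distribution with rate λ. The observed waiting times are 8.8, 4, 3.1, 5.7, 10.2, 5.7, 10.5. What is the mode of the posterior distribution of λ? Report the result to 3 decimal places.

The Exponential(rate=λ) likelihood is ∝ λ^n e^(−λΣtᵢ). Here n = 7 and Σtᵢ = 8.8 + 4 + 3.1 + 5.7 + 10.2 + 5.7 + 10.5 = 48.
Posterior ∝ λ^2e^(−8λ) · λ^7e^(−48λ) = λ^9e^(−56λ), i.e. Gamma(10, 56).
Mode = (a−1)/b = 9/56 ≈ 0.161.

λ̂_MAP = 0.161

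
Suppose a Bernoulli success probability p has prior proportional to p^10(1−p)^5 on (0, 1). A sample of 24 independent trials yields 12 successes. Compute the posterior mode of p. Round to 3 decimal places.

p̂_MAP = 0.564

The prior density ∝ p^10(1−p)^5 is the kernel of Beta(11, 6).
Data: 12 successes in 24 trials. The binomial likelihood contributes p^12(1−p)^12, so the posterior is Beta(11+12, 6+12) = Beta(23, 18).
For Beta(a, b) with a, b > 1 the mode is (a−1)/(a+b−2) = 22/39 ≈ 0.564.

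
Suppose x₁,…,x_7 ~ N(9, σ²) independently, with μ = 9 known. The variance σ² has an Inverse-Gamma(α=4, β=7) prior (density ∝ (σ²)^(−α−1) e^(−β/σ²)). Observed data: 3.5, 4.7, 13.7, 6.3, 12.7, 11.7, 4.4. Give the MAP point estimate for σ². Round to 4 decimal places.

Sum of squared deviations about the known mean: SS = (3.5−9)² + (4.7−9)² + (13.7−9)² + (6.3−9)² + (12.7−9)² + (11.7−9)² + (4.4−9)² = 120.26.
The Normal likelihood contributes (σ²)^(−n/2) exp(−SS/(2σ²)), so the posterior is Inverse-Gamma(α + n/2, β + SS/2) = Inverse-Gamma(7.5, 67.13).
The mode of Inverse-Gamma(a, b) is b/(a+1) = 67.13/8.5 ≈ 7.8976.

σ̂²_MAP = 7.8976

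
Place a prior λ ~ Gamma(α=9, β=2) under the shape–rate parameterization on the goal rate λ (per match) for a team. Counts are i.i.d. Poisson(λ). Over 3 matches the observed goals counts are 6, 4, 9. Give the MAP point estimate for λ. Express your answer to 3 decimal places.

Σxᵢ = 6+4+9 = 19, with n = 3.
Posterior ∝ λ^8e^(−2λ) · λ^19e^(−3λ) = λ^27e^(−5λ), i.e. Gamma(shape=28, rate=5).
The mode of a Gamma(a, b) with a ≥ 1 (shape–rate) is (a−1)/b = 27/5 ≈ 5.400.

λ̂_MAP = 5.400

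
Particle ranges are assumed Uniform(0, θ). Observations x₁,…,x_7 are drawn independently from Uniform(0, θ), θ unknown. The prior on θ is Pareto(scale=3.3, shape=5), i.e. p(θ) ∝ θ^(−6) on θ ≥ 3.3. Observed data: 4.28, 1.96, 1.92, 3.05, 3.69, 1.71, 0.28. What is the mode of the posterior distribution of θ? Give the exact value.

The Uniform(0, θ) likelihood is θ^(−n) for θ ≥ max(xᵢ), zero otherwise. Here max(xᵢ) = 4.28.
Posterior ∝ θ^(−6) · θ^(−7) = θ^(−13) on θ ≥ max(3.3, 4.28) = 4.28.
This density is strictly decreasing in θ, so the posterior mode lies at the lower boundary of the support.

θ̂_MAP = 4.28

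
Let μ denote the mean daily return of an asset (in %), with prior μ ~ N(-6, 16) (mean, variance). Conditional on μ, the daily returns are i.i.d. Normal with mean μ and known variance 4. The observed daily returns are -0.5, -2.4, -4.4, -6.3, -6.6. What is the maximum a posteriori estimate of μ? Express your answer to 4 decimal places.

μ̂_MAP = -4.1333

n = 5; x̄ = ((-0.5) + (-2.4) + (-4.4) + (-6.3) + (-6.6))/5 = -20.2/5 = -4.04.
For a Normal prior and Normal likelihood with known variance, the posterior is Normal; its mode equals its mean, the precision-weighted average.
Prior precision 1/σ₀² = 1/16 = 0.0625; data precision n/σ² = 5/4 = 1.25.
μ̂ = (0.0625·(-6) + 1.25·(-4.04)) / (0.0625 + 1.25) = (-5.425)/1.3125 = -62/15 ≈ -4.1333.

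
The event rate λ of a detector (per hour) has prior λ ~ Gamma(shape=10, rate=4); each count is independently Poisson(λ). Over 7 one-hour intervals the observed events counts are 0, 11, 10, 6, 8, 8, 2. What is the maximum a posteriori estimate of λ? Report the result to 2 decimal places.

λ̂_MAP = 4.91

Σxᵢ = 0+11+10+6+8+8+2 = 45, with n = 7.
Posterior ∝ λ^9e^(−4λ) · λ^45e^(−7λ) = λ^54e^(−11λ), i.e. Gamma(shape=55, rate=11).
The mode of a Gamma(a, b) with a ≥ 1 (shape–rate) is (a−1)/b = 54/11 ≈ 4.91.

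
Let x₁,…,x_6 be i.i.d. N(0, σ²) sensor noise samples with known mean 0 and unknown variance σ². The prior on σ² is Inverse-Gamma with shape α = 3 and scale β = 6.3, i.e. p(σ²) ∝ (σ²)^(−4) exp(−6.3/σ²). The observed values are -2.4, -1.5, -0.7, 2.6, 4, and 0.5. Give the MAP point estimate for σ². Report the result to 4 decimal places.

σ̂²_MAP = 3.1507

Sum of squared deviations about the known mean: SS = (-2.4−0)² + (-1.5−0)² + (-0.7−0)² + (2.6−0)² + (4−0)² + (0.5−0)² = 31.51.
The Normal likelihood contributes (σ²)^(−n/2) exp(−SS/(2σ²)), so the posterior is Inverse-Gamma(α + n/2, β + SS/2) = Inverse-Gamma(6, 22.055).
The mode of Inverse-Gamma(a, b) is b/(a+1) = 22.055/7 ≈ 3.1507.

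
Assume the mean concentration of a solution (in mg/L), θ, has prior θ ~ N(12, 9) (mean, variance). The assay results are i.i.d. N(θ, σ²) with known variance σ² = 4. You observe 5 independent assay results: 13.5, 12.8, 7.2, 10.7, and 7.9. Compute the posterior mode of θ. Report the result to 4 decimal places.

θ̂_MAP = 10.5490

n = 5; x̄ = (13.5 + 12.8 + 7.2 + 10.7 + 7.9)/5 = 52.1/5 = 10.42.
For a Normal prior and Normal likelihood with known variance, the posterior is Normal; its mode equals its mean, the precision-weighted average.
Prior precision 1/σ₀² = 1/9; data precision n/σ² = 5/4 = 1.25.
θ̂ = ((1/9)·12 + 1.25·10.42) / (1/9 + 1.25) = (1723/120)/(49/36) = 5169/490 ≈ 10.5490.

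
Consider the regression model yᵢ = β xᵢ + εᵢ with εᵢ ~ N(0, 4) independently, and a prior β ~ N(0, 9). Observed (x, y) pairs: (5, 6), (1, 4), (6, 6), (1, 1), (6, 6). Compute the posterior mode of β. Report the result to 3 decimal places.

β̂_MAP = 1.076

log p(β | y) = −Σ(yᵢ − βxᵢ)²/(2·4) − β²/(2·9) + const.
Setting the derivative to zero: Σxᵢ(yᵢ − βxᵢ)/4 − β/9 = 0, so β = Σxᵢyᵢ / (Σxᵢ² + σ²/τ²).
Σxᵢyᵢ = 5·6 + 1·4 + 6·6 + 1·1 + 6·6 = 107; Σxᵢ² = 99; σ²/τ² = 4/9.
β̂_MAP = 107 / (99 + 4/9) = 107/(895/9) = 963/895 ≈ 1.076.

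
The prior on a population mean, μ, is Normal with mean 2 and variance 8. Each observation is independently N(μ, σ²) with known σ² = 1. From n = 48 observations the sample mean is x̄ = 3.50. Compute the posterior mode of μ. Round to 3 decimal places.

μ̂_MAP = 3.496

n = 48, x̄ = 3.50.
For a Normal prior and Normal likelihood with known variance, the posterior is Normal; its mode equals its mean, the precision-weighted average.
Prior precision 1/σ₀² = 1/8 = 0.125; data precision n/σ² = 48/1 = 48.
μ̂ = (0.125·2 + 48·3.5) / (0.125 + 48) = 168.25/48.125 = 1346/385 ≈ 3.496.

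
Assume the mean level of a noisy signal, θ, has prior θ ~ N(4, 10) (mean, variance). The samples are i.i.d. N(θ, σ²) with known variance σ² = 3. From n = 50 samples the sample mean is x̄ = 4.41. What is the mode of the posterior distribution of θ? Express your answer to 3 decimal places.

n = 50, x̄ = 4.41.
For a Normal prior and Normal likelihood with known variance, the posterior is Normal; its mode equals its mean, the precision-weighted average.
Prior precision 1/σ₀² = 1/10 = 0.1; data precision n/σ² = 50/3.
θ̂ = (0.1·4 + (50/3)·4.41) / (0.1 + 50/3) = 73.9/(503/30) = 2217/503 ≈ 4.408.

θ̂_MAP = 4.408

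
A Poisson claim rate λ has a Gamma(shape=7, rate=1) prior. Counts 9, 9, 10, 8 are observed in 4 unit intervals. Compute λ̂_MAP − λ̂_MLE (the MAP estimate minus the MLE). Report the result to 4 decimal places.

Σxᵢ = 36. Posterior is Gamma(43, 5); MAP = (43−1)/5 = 42/5 ≈ 8.40000.
MLE = x̄ = 36/4 ≈ 9.00000.
Difference = 42/5 − 36/4 = -3/5 ≈ -0.6000.

MAP − MLE = -0.6000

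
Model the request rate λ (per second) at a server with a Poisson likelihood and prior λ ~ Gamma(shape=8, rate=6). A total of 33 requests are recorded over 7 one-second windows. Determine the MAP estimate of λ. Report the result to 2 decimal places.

λ̂_MAP = 3.08

Σxᵢ = 33, n = 7.
Posterior ∝ λ^7e^(−6λ) · λ^33e^(−7λ) = λ^40e^(−13λ), i.e. Gamma(shape=41, rate=13).
The mode of a Gamma(a, b) with a ≥ 1 (shape–rate) is (a−1)/b = 40/13 ≈ 3.08.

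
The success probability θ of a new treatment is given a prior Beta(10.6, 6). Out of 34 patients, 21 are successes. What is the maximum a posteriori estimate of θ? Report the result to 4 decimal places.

Prior: Beta(10.6, 6).
Data: 21 successes in 34 trials. The binomial likelihood contributes θ^21(1−θ)^13, so the posterior is Beta(10.6+21, 6+13) = Beta(31.6, 19).
For Beta(a, b) with a, b > 1 the mode is (a−1)/(a+b−2) = 30.6/48.6 ≈ 0.6296.

θ̂_MAP = 0.6296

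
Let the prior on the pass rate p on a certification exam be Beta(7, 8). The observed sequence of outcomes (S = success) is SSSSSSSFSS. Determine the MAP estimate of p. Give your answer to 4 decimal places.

p̂_MAP = 0.6522

Prior: Beta(7, 8).
Data: 9 successes in 10 trials (from the sequence). The binomial likelihood contributes p^9(1−p)^1, so the posterior is Beta(7+9, 8+1) = Beta(16, 9).
For Beta(a, b) with a, b > 1 the mode is (a−1)/(a+b−2) = 15/23 ≈ 0.6522.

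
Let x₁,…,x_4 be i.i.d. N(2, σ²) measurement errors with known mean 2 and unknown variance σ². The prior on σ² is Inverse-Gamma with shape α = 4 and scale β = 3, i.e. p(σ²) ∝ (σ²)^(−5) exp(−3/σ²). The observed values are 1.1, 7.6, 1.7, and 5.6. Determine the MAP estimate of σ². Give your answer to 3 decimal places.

Sum of squared deviations about the known mean: SS = (1.1−2)² + (7.6−2)² + (1.7−2)² + (5.6−2)² = 45.22.
The Normal likelihood contributes (σ²)^(−n/2) exp(−SS/(2σ²)), so the posterior is Inverse-Gamma(α + n/2, β + SS/2) = Inverse-Gamma(6, 25.61).
The mode of Inverse-Gamma(a, b) is b/(a+1) = 25.61/7 ≈ 3.659.

σ̂²_MAP = 3.659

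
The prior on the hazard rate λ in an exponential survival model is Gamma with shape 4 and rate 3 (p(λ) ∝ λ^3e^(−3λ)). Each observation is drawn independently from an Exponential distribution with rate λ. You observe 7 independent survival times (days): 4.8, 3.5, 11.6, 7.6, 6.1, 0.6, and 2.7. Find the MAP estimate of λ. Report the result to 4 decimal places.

The Exponential(rate=λ) likelihood is ∝ λ^n e^(−λΣtᵢ). Here n = 7 and Σtᵢ = 4.8 + 3.5 + 11.6 + 7.6 + 6.1 + 0.6 + 2.7 = 36.9.
Posterior ∝ λ^3e^(−3λ) · λ^7e^(−36.9λ) = λ^10e^(−39.9λ), i.e. Gamma(11, 39.9).
Mode = (a−1)/b = 10/39.9 ≈ 0.2506.

λ̂_MAP = 0.2506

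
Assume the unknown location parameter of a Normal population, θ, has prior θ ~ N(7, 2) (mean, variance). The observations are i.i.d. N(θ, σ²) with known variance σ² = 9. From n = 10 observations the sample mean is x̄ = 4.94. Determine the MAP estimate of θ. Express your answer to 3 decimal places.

θ̂_MAP = 5.579

n = 10, x̄ = 4.94.
For a Normal prior and Normal likelihood with known variance, the posterior is Normal; its mode equals its mean, the precision-weighted average.
Prior precision 1/σ₀² = 1/2 = 0.5; data precision n/σ² = 10/9.
θ̂ = (0.5·7 + (10/9)·4.94) / (0.5 + 10/9) = (809/90)/(29/18) = 809/145 ≈ 5.579.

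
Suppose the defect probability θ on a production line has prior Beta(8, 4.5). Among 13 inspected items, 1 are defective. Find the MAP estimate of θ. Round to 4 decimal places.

θ̂_MAP = 0.3404

Prior: Beta(8, 4.5).
Data: 1 success in 13 trials. The binomial likelihood contributes θ(1−θ)^12, so the posterior is Beta(8+1, 4.5+12) = Beta(9, 16.5).
For Beta(a, b) with a, b > 1 the mode is (a−1)/(a+b−2) = 8/23.5 ≈ 0.3404.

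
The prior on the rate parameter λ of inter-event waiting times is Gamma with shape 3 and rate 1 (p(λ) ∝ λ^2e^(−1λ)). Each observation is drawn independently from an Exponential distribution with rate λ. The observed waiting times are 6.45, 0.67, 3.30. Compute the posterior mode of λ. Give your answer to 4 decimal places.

The Exponential(rate=λ) likelihood is ∝ λ^n e^(−λΣtᵢ). Here n = 3 and Σtᵢ = 6.45 + 0.67 + 3.30 = 10.42.
Posterior ∝ λ^2e^(−1λ) · λ^3e^(−10.42λ) = λ^5e^(−11.42λ), i.e. Gamma(6, 11.42).
Mode = (a−1)/b = 5/11.42 ≈ 0.4378.

λ̂_MAP = 0.4378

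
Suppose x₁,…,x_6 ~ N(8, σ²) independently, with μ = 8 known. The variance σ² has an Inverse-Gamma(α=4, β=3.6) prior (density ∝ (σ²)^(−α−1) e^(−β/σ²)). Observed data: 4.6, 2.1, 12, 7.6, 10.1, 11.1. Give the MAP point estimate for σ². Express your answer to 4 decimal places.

Sum of squared deviations about the known mean: SS = (4.6−8)² + (2.1−8)² + (12−8)² + (7.6−8)² + (10.1−8)² + (11.1−8)² = 76.55.
The Normal likelihood contributes (σ²)^(−n/2) exp(−SS/(2σ²)), so the posterior is Inverse-Gamma(α + n/2, β + SS/2) = Inverse-Gamma(7, 41.875).
The mode of Inverse-Gamma(a, b) is b/(a+1) = 41.875/8 ≈ 5.2344.

σ̂²_MAP = 5.2344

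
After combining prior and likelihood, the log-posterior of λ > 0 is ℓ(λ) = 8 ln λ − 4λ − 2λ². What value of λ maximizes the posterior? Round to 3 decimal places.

ℓ'(λ) = 8/λ − 4 − 4λ. Setting this to zero and multiplying by λ: 4λ² + 4λ − 8 = 0.
λ = (−4 + √(4² + 4·4·8)) / (2·4) = (−4 + √144) / 8 = (−4 + 12)/8 = 1.
ℓ''(λ) = −8/λ² − 4 < 0, confirming a maximum.

λ̂_MAP = 1.000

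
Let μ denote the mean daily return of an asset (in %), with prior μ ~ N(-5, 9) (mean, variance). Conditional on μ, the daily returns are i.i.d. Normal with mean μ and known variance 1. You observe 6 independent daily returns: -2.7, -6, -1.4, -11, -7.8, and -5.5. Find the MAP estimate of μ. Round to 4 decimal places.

μ̂_MAP = -5.7200

n = 6; x̄ = ((-2.7) + (-6) + (-1.4) + (-11) + (-7.8) + (-5.5))/6 = -34.4/6 = -86/15 ≈ -5.7333.
For a Normal prior and Normal likelihood with known variance, the posterior is Normal; its mode equals its mean, the precision-weighted average.
Prior precision 1/σ₀² = 1/9; data precision n/σ² = 6/1 = 6.
μ̂ = ((1/9)·(-5) + 6·(-86/15)) / (1/9 + 6) = (-1573/45)/(55/9) = -5.7200.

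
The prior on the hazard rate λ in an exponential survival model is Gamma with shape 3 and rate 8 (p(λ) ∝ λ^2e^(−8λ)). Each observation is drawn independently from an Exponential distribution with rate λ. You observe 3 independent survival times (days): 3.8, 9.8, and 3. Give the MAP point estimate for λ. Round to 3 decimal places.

λ̂_MAP = 0.203

The Exponential(rate=λ) likelihood is ∝ λ^n e^(−λΣtᵢ). Here n = 3 and Σtᵢ = 3.8 + 9.8 + 3 = 16.6.
Posterior ∝ λ^2e^(−8λ) · λ^3e^(−16.6λ) = λ^5e^(−24.6λ), i.e. Gamma(6, 24.6).
Mode = (a−1)/b = 5/24.6 ≈ 0.203.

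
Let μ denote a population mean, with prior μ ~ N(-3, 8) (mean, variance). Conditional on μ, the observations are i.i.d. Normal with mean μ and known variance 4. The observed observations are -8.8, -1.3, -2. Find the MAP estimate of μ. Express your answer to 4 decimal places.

n = 3; x̄ = ((-8.8) + (-1.3) + (-2))/3 = -12.1/3 = -121/30 ≈ -4.0333.
For a Normal prior and Normal likelihood with known variance, the posterior is Normal; its mode equals its mean, the precision-weighted average.
Prior precision 1/σ₀² = 1/8 = 0.125; data precision n/σ² = 3/4 = 0.75.
μ̂ = (0.125·(-3) + 0.75·(-121/30)) / (0.125 + 0.75) = (-3.4)/0.875 = -136/35 ≈ -3.8857.

μ̂_MAP = -3.8857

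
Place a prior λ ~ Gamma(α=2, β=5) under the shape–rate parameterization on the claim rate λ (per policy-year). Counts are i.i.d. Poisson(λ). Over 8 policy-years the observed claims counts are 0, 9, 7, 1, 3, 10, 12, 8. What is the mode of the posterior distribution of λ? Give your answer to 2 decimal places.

Σxᵢ = 0+9+7+1+3+10+12+8 = 50, with n = 8.
Posterior ∝ λe^(−5λ) · λ^50e^(−8λ) = λ^51e^(−13λ), i.e. Gamma(shape=52, rate=13).
The mode of a Gamma(a, b) with a ≥ 1 (shape–rate) is (a−1)/b = 51/13 ≈ 3.92.

λ̂_MAP = 3.92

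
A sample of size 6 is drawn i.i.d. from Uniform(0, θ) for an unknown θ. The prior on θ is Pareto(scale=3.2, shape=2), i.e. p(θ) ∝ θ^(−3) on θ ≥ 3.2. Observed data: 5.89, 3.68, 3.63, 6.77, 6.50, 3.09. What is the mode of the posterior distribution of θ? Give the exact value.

The Uniform(0, θ) likelihood is θ^(−n) for θ ≥ max(xᵢ), zero otherwise. Here max(xᵢ) = 6.77.
Posterior ∝ θ^(−3) · θ^(−6) = θ^(−9) on θ ≥ max(3.2, 6.77) = 6.77.
This density is strictly decreasing in θ, so the posterior mode lies at the lower boundary of the support.

θ̂_MAP = 6.77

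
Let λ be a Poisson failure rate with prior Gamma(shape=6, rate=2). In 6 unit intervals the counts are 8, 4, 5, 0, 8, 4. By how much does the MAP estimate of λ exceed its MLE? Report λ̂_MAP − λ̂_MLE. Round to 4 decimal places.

MAP − MLE = -0.5833

Σxᵢ = 29. Posterior is Gamma(35, 8); MAP = (35−1)/8 = 34/8 ≈ 4.25000.
MLE = x̄ = 29/6 ≈ 4.83333.
Difference = 34/8 − 29/6 = -7/12 ≈ -0.5833.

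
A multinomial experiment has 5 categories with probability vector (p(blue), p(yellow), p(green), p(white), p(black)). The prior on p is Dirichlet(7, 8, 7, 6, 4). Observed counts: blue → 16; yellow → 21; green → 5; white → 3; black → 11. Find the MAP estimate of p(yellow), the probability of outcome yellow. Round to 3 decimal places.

The posterior is Dirichlet(αᵢ + nᵢ) = Dirichlet(23, 29, 12, 9, 15).
For a Dirichlet(a₁,…,a_K) with all aᵢ > 1, the mode has j-th component (aⱼ − 1)/(Σaᵢ − K).
Here Σaᵢ = 88 and K = 5, so p(yellow) = (29 − 1)/(88 − 5) = 28/83 ≈ 0.337.

MAP estimate of p(yellow) = 0.337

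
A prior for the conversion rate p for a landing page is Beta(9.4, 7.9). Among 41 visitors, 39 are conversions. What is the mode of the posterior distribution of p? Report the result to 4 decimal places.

Prior: Beta(9.4, 7.9).
Data: 39 successes in 41 trials. The binomial likelihood contributes p^39(1−p)^2, so the posterior is Beta(9.4+39, 7.9+2) = Beta(48.4, 9.9).
For Beta(a, b) with a, b > 1 the mode is (a−1)/(a+b−2) = 47.4/56.3 ≈ 0.8419.

p̂_MAP = 0.8419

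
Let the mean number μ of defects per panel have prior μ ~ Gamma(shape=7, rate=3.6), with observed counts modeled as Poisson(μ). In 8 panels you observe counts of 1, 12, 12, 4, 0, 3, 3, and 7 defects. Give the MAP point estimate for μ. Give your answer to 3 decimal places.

μ̂_MAP = 4.138

Σxᵢ = 1+12+12+4+0+3+3+7 = 42, with n = 8.
Posterior ∝ μ^6e^(−3.6μ) · μ^42e^(−8μ) = μ^48e^(−11.6μ), i.e. Gamma(shape=49, rate=11.6).
The mode of a Gamma(a, b) with a ≥ 1 (shape–rate) is (a−1)/b = 48/11.6 ≈ 4.138.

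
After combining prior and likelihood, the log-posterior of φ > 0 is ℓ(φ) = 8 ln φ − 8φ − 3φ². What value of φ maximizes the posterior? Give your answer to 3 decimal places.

ℓ'(φ) = 8/φ − 8 − 6φ. Setting this to zero and multiplying by φ: 6φ² + 8φ − 8 = 0.
φ = (−8 + √(8² + 4·6·8)) / (2·6) = (−8 + √256) / 12 = (−8 + 16)/12 = 2/3.
ℓ''(φ) = −8/φ² − 6 < 0, confirming a maximum.

φ̂_MAP = 0.667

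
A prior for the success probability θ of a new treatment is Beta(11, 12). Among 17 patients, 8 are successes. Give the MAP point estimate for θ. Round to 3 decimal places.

Prior: Beta(11, 12).
Data: 8 successes in 17 trials. The binomial likelihood contributes θ^8(1−θ)^9, so the posterior is Beta(11+8, 12+9) = Beta(19, 21).
For Beta(a, b) with a, b > 1 the mode is (a−1)/(a+b−2) = 18/38 ≈ 0.474.

θ̂_MAP = 0.474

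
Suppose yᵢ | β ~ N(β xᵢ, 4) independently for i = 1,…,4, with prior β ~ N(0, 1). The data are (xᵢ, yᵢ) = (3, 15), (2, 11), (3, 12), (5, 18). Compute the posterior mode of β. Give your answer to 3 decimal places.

β̂_MAP = 3.784

log p(β | y) = −Σ(yᵢ − βxᵢ)²/(2·4) − β²/(2·1) + const.
Setting the derivative to zero: Σxᵢ(yᵢ − βxᵢ)/4 − β/1 = 0, so β = Σxᵢyᵢ / (Σxᵢ² + σ²/τ²).
Σxᵢyᵢ = 3·15 + 2·11 + 3·12 + 5·18 = 193; Σxᵢ² = 47; σ²/τ² = 4.
β̂_MAP = 193 / (47 + 4) = 193/51 ≈ 3.784.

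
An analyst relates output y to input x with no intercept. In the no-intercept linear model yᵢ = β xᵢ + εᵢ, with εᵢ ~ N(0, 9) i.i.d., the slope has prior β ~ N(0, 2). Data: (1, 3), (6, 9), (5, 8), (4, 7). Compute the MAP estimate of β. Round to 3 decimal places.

β̂_MAP = 1.515

log p(β | y) = −Σ(yᵢ − βxᵢ)²/(2·9) − β²/(2·2) + const.
Setting the derivative to zero: Σxᵢ(yᵢ − βxᵢ)/9 − β/2 = 0, so β = Σxᵢyᵢ / (Σxᵢ² + σ²/τ²).
Σxᵢyᵢ = 1·3 + 6·9 + 5·8 + 4·7 = 125; Σxᵢ² = 78; σ²/τ² = 4.5.
β̂_MAP = 125 / (78 + 4.5) = 125/82.5 ≈ 1.515.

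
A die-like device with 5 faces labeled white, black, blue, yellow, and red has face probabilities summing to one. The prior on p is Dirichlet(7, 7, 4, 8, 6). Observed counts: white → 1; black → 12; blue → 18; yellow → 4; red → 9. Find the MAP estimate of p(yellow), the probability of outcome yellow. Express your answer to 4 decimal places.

The posterior is Dirichlet(αᵢ + nᵢ) = Dirichlet(8, 19, 22, 12, 15).
For a Dirichlet(a₁,…,a_K) with all aᵢ > 1, the mode has j-th component (aⱼ − 1)/(Σaᵢ − K).
Here Σaᵢ = 76 and K = 5, so p(yellow) = (12 − 1)/(76 − 5) = 11/71 ≈ 0.1549.

MAP estimate of p(yellow) = 0.1549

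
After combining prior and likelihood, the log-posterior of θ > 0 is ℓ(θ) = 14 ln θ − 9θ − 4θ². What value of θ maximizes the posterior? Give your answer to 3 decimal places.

θ̂_MAP = 0.875

ℓ'(θ) = 14/θ − 9 − 8θ. Setting this to zero and multiplying by θ: 8θ² + 9θ − 14 = 0.
θ = (−9 + √(9² + 4·8·14)) / (2·8) = (−9 + √529) / 16 = (−9 + 23)/16 = 7/8.
ℓ''(θ) = −14/θ² − 8 < 0, confirming a maximum.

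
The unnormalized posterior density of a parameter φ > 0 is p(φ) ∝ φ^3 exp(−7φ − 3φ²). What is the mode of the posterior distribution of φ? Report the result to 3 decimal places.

φ̂_MAP = 0.333

ℓ'(φ) = 3/φ − 7 − 6φ. Setting this to zero and multiplying by φ: 6φ² + 7φ − 3 = 0.
φ = (−7 + √(7² + 4·6·3)) / (2·6) = (−7 + √121) / 12 = (−7 + 11)/12 = 1/3.
ℓ''(φ) = −3/φ² − 6 < 0, confirming a maximum.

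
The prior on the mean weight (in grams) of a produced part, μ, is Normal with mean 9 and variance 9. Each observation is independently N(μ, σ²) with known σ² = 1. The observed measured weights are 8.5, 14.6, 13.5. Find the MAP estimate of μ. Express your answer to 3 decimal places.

μ̂_MAP = 12.086

n = 3; x̄ = (8.5 + 14.6 + 13.5)/3 = 36.6/3 = 12.2.
For a Normal prior and Normal likelihood with known variance, the posterior is Normal; its mode equals its mean, the precision-weighted average.
Prior precision 1/σ₀² = 1/9; data precision n/σ² = 3/1 = 3.
μ̂ = ((1/9)·9 + 3·12.2) / (1/9 + 3) = 37.6/(28/9) = 423/35 ≈ 12.086.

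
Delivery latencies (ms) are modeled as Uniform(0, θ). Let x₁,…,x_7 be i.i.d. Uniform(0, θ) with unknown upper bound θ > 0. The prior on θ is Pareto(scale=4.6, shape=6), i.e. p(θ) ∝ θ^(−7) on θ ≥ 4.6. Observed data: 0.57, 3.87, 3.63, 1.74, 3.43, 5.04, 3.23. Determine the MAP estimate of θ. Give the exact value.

The Uniform(0, θ) likelihood is θ^(−n) for θ ≥ max(xᵢ), zero otherwise. Here max(xᵢ) = 5.04.
Posterior ∝ θ^(−7) · θ^(−7) = θ^(−14) on θ ≥ max(4.6, 5.04) = 5.04.
This density is strictly decreasing in θ, so the posterior mode lies at the lower boundary of the support.

θ̂_MAP = 5.04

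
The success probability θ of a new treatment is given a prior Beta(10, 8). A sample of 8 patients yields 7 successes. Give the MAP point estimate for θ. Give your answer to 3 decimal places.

Prior: Beta(10, 8).
Data: 7 successes in 8 trials. The binomial likelihood contributes θ^7(1−θ)^1, so the posterior is Beta(10+7, 8+1) = Beta(17, 9).
For Beta(a, b) with a, b > 1 the mode is (a−1)/(a+b−2) = 16/24 ≈ 0.667.

θ̂_MAP = 0.667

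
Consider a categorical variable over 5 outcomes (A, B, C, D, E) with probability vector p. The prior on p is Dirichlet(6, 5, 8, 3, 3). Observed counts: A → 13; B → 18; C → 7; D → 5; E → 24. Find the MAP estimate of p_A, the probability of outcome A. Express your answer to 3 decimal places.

MAP estimate of p_A = 0.207

The posterior is Dirichlet(αᵢ + nᵢ) = Dirichlet(19, 23, 15, 8, 27).
For a Dirichlet(a₁,…,a_K) with all aᵢ > 1, the mode has j-th component (aⱼ − 1)/(Σaᵢ − K).
Here Σaᵢ = 92 and K = 5, so p_A = (19 − 1)/(92 − 5) = 18/87 ≈ 0.207.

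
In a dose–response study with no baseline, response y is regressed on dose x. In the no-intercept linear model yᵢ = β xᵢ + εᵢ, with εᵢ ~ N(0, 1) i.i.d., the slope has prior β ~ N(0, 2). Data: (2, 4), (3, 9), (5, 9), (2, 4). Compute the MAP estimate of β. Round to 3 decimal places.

β̂_MAP = 2.071

log p(β | y) = −Σ(yᵢ − βxᵢ)²/(2·1) − β²/(2·2) + const.
Setting the derivative to zero: Σxᵢ(yᵢ − βxᵢ)/1 − β/2 = 0, so β = Σxᵢyᵢ / (Σxᵢ² + σ²/τ²).
Σxᵢyᵢ = 2·4 + 3·9 + 5·9 + 2·4 = 88; Σxᵢ² = 42; σ²/τ² = 0.5.
β̂_MAP = 88 / (42 + 0.5) = 88/42.5 ≈ 2.071.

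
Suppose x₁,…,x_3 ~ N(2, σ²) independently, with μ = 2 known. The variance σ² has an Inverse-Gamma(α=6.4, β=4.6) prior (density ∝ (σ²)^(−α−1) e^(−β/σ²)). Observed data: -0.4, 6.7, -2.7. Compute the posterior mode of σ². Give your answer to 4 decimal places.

Sum of squared deviations about the known mean: SS = (-0.4−2)² + (6.7−2)² + (-2.7−2)² = 49.94.
The Normal likelihood contributes (σ²)^(−n/2) exp(−SS/(2σ²)), so the posterior is Inverse-Gamma(α + n/2, β + SS/2) = Inverse-Gamma(7.9, 29.57).
The mode of Inverse-Gamma(a, b) is b/(a+1) = 29.57/8.9 ≈ 3.3225.

σ̂²_MAP = 3.3225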